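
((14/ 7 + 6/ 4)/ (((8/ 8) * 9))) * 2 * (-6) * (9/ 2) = -21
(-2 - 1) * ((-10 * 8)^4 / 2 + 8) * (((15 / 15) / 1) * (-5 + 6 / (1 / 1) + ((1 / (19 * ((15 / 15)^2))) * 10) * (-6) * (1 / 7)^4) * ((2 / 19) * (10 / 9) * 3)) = -18660973689440 / 866761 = -21529549.31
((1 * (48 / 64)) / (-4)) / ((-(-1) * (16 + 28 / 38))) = -19 / 1696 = -0.01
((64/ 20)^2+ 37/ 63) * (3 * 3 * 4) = 68212/ 175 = 389.78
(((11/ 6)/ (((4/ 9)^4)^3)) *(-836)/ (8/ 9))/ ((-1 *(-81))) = -24048352013697/ 67108864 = -358348.37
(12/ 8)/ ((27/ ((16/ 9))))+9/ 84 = 467/ 2268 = 0.21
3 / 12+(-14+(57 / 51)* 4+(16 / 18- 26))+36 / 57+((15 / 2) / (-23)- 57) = -91.09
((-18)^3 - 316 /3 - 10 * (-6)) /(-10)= 8816 /15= 587.73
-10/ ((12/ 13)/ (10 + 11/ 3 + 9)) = -2210/ 9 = -245.56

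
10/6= 5/3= 1.67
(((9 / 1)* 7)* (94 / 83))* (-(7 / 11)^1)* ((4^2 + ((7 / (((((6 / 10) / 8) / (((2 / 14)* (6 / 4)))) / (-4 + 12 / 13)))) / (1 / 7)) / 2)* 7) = 752141376 / 11869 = 63370.24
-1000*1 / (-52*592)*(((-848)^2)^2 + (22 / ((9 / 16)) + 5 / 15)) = 581749383212375 / 34632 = 16798030238.29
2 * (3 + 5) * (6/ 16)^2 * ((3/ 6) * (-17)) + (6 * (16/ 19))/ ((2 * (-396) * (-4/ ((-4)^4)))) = -93883/ 5016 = -18.72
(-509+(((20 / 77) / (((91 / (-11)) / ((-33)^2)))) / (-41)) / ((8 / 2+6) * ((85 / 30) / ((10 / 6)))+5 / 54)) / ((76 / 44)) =-134956506289 / 458013829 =-294.66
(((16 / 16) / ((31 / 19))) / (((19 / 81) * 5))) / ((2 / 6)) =243 / 155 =1.57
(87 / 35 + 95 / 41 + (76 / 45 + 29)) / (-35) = -18335 / 18081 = -1.01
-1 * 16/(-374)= 8/187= 0.04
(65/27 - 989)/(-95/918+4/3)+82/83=-75079858/93707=-801.22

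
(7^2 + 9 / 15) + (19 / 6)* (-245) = -21787 / 30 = -726.23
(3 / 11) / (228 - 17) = 0.00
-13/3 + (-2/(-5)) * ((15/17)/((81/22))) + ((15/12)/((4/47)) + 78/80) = 419527/36720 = 11.43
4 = 4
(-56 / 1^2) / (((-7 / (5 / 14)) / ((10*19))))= 3800 / 7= 542.86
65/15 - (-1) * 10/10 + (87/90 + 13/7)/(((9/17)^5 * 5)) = 1172649601/62001450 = 18.91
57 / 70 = 0.81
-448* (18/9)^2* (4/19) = -7168/19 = -377.26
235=235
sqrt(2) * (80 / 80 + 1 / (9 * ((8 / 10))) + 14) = 545 * sqrt(2) / 36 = 21.41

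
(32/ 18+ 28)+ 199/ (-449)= 118541/ 4041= 29.33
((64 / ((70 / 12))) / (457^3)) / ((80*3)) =8 / 16702698775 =0.00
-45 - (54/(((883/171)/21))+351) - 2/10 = -2718793/4415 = -615.81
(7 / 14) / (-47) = -1 / 94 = -0.01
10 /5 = 2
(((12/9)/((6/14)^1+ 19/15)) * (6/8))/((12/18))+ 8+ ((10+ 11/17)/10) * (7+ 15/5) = 118207/6052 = 19.53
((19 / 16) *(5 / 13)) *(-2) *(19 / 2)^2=-34295 / 416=-82.44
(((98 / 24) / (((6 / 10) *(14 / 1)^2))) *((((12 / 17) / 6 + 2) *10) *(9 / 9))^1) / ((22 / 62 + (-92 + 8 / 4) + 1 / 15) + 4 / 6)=-11625 / 1405696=-0.01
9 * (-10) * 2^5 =-2880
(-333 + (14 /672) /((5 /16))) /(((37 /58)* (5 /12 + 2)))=-39952 /185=-215.96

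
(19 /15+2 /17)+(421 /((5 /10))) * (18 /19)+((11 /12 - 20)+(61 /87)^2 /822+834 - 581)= 20759036474939 /20096149140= 1032.99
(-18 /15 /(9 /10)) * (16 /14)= -32 /21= -1.52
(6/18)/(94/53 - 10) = -53/1308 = -0.04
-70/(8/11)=-385/4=-96.25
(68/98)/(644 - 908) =-17/6468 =-0.00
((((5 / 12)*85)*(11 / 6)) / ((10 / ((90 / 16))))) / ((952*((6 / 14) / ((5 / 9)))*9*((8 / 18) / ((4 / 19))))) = 1375 / 525312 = 0.00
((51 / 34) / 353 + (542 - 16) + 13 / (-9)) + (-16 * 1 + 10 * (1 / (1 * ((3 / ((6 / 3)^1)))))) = 3273749 / 6354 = 515.23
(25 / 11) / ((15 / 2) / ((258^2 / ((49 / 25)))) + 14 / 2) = 0.32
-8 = -8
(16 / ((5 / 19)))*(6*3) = 5472 / 5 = 1094.40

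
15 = 15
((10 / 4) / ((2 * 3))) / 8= 5 / 96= 0.05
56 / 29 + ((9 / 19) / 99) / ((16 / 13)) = 1.93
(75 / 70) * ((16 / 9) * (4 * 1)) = 160 / 21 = 7.62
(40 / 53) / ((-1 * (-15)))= 8 / 159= 0.05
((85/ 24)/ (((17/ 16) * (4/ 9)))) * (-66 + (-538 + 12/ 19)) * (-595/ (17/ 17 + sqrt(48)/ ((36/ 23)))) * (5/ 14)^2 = -1233275625/ 66766 + 3151704375 * sqrt(3)/ 66766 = 63290.24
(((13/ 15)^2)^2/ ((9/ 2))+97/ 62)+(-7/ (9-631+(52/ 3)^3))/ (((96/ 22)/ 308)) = 357012060107/ 225651015000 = 1.58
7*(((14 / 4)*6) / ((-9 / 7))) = -343 / 3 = -114.33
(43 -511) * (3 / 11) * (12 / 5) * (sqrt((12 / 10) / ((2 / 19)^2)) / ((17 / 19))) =-3041064 * sqrt(30) / 4675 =-3562.91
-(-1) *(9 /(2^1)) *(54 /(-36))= -27 /4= -6.75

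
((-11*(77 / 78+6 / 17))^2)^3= 10261705.18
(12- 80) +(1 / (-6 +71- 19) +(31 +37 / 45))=-74843 / 2070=-36.16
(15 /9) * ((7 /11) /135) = 7 /891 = 0.01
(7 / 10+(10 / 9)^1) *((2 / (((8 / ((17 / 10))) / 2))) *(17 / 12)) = 47107 / 21600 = 2.18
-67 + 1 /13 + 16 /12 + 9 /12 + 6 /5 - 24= -68359 /780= -87.64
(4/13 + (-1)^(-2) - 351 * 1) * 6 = -27276/13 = -2098.15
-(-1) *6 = 6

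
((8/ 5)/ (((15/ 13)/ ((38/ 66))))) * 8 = 15808/ 2475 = 6.39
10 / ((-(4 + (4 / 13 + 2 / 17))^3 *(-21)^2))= -53969305 / 206264818116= -0.00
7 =7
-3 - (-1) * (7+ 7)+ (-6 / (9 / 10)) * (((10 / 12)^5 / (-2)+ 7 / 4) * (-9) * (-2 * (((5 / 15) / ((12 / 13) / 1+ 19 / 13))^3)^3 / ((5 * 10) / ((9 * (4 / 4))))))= 11.00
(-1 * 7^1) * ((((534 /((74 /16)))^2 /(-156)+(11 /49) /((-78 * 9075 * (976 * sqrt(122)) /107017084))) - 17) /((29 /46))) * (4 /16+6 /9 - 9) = -28475741077 /3096678 - 59688778601 * sqrt(122) /2333165234400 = -9195.86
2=2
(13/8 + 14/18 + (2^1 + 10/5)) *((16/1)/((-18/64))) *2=-59008/81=-728.49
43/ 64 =0.67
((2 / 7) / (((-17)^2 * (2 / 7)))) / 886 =1 / 256054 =0.00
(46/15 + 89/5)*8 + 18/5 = 2558/15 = 170.53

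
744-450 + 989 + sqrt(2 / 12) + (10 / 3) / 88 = sqrt(6) / 6 + 169361 / 132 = 1283.45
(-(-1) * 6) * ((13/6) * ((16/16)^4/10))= 13/10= 1.30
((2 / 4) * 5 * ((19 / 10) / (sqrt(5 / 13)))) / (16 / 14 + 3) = 133 * sqrt(65) / 580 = 1.85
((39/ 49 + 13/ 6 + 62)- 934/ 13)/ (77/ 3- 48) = 0.31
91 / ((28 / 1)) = 13 / 4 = 3.25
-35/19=-1.84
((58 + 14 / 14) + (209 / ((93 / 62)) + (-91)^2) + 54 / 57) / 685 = 483376 / 39045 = 12.38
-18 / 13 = -1.38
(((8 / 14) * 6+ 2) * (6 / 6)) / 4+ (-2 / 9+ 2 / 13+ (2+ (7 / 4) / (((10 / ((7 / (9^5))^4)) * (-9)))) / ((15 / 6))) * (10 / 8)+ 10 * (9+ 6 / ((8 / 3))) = 91423699025634655473382403 / 796570240877409975041520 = 114.77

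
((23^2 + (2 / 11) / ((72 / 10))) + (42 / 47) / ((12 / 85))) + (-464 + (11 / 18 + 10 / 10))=75447 / 1034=72.97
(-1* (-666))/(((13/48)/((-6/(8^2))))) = -2997/13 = -230.54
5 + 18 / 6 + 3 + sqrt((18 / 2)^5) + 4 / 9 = 254.44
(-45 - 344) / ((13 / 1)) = -389 / 13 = -29.92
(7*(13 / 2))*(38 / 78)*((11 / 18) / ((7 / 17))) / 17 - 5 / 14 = 1193 / 756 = 1.58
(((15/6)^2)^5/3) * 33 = 107421875/1024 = 104904.17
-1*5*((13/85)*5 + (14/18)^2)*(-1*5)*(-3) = -47150/459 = -102.72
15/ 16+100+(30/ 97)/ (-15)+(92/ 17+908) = 26762047/ 26384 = 1014.33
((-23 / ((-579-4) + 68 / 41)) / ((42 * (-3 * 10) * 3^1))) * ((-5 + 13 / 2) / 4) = -943 / 240256800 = -0.00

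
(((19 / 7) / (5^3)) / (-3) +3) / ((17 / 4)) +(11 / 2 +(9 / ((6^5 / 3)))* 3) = 8874443 / 1428000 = 6.21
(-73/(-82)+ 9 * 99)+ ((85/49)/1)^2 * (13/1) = 183298985/196882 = 931.01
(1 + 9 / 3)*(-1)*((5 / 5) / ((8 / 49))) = -49 / 2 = -24.50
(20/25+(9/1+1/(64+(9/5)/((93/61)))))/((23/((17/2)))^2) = 71646279/53444870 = 1.34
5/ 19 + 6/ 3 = 2.26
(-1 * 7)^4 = 2401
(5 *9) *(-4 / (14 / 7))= -90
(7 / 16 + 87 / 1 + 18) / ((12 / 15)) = 8435 / 64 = 131.80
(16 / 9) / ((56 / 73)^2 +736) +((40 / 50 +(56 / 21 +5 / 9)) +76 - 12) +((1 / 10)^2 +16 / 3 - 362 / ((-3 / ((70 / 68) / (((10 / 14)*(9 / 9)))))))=92813979799 / 375354900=247.27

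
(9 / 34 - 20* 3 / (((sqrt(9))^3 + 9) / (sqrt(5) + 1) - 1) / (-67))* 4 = 432* sqrt(5) / 4087 + 81726 / 69479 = 1.41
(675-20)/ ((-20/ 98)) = -6419/ 2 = -3209.50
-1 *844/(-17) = 844/17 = 49.65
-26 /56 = -13 /28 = -0.46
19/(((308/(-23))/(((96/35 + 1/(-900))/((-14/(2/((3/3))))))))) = 7548301/13582800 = 0.56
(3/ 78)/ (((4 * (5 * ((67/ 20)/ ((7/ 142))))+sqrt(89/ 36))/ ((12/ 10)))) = 7192584/ 211807615175 - 882 * sqrt(89)/ 211807615175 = 0.00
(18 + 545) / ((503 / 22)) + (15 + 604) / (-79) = 667137 / 39737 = 16.79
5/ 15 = 1/ 3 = 0.33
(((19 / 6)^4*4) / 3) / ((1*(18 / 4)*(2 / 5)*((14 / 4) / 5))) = 3258025 / 30618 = 106.41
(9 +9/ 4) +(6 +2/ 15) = 17.38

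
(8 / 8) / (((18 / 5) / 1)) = 5 / 18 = 0.28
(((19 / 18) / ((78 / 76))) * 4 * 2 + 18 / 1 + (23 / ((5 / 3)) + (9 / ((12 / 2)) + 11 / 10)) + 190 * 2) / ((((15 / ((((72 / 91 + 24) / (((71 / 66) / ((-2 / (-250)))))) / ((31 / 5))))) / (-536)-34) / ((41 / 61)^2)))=-11056262212661248 / 2023386836973255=-5.46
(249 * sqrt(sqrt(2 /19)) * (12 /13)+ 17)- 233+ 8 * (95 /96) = -2497 /12+ 2988 * 19^(3 /4) * 2^(1 /4) /247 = -77.16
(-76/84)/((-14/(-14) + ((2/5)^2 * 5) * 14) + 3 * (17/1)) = -95/6636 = -0.01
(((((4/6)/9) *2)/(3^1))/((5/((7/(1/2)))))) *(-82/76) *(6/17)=-2296/43605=-0.05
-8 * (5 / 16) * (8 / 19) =-20 / 19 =-1.05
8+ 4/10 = 42/5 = 8.40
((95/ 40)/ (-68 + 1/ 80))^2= 36100/ 29582721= 0.00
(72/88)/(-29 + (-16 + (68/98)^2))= -21609/1175779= -0.02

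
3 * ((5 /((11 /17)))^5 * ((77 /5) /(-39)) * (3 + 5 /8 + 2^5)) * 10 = -8851920984375 /761332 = -11626886.80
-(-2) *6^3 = 432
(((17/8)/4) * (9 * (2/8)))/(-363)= -51/15488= -0.00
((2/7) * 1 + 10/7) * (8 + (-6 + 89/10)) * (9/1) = 5886/35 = 168.17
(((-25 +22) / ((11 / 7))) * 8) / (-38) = 84 / 209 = 0.40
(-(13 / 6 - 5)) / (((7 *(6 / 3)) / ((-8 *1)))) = -1.62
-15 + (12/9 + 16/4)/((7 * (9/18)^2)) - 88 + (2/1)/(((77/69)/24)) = -1879/33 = -56.94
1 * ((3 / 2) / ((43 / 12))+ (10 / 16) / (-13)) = 1657 / 4472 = 0.37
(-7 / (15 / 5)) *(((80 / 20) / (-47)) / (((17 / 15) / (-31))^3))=-938416500 / 230911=-4063.97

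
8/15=0.53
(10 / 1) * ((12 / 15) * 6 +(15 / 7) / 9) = 1058 / 21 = 50.38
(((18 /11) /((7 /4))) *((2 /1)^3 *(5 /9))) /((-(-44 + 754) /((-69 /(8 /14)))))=552 /781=0.71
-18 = -18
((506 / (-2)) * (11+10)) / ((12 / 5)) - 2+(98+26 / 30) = -127013 / 60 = -2116.88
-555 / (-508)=555 / 508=1.09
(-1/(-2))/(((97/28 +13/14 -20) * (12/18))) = -21/437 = -0.05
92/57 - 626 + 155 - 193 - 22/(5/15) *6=-60328/57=-1058.39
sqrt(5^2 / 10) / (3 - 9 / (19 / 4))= 19 * sqrt(10) / 42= 1.43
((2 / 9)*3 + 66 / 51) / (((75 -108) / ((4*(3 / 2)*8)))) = -1600 / 561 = -2.85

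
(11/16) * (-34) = -187/8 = -23.38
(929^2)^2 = 744839767681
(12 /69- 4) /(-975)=88 /22425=0.00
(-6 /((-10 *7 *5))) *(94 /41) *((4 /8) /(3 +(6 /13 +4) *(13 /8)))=564 /294175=0.00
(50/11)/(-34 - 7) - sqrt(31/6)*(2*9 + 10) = -14*sqrt(186)/3 - 50/451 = -63.76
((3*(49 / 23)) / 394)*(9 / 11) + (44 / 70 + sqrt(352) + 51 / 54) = 24904588 / 15699915 + 4*sqrt(22) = 20.35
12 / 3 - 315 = -311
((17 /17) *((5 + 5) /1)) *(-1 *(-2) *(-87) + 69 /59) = -101970 /59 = -1728.31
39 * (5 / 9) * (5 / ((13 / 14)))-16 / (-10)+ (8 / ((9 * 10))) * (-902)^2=3259738 / 45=72438.62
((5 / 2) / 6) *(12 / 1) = 5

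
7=7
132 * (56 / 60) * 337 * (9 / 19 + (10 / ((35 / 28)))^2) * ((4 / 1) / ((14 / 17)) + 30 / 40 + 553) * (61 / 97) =1733057679430 / 1843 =940346000.78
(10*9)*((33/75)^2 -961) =-10809072/125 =-86472.58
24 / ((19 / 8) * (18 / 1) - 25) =96 / 71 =1.35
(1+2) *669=2007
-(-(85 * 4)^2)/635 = 23120/127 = 182.05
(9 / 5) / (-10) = -0.18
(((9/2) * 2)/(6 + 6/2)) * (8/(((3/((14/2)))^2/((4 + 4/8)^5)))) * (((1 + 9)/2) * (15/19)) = 24111675/76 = 317258.88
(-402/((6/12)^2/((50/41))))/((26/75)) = -3015000/533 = -5656.66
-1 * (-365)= 365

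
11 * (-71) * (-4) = 3124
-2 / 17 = -0.12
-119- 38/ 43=-5155/ 43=-119.88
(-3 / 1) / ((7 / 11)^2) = -363 / 49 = -7.41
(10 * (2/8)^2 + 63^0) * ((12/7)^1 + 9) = 975/56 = 17.41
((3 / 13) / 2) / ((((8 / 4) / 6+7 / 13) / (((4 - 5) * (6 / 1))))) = -27 / 34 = -0.79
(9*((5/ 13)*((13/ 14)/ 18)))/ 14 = 0.01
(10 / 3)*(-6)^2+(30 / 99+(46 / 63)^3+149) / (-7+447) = 120.34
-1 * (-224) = 224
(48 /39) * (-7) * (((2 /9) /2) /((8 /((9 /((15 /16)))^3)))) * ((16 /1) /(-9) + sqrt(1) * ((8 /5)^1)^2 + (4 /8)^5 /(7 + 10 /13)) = -1024588544 /12309375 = -83.24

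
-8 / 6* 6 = -8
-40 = -40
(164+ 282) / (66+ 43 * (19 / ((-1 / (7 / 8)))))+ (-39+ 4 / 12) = -39.35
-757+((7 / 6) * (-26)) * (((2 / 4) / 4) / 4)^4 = -2381316187 / 3145728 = -757.00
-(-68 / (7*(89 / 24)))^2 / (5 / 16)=-42614784 / 1940645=-21.96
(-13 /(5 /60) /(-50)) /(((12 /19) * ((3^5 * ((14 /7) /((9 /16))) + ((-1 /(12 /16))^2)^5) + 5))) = 767637 /137795150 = 0.01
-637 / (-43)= 14.81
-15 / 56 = -0.27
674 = 674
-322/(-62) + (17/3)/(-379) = 182530/35247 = 5.18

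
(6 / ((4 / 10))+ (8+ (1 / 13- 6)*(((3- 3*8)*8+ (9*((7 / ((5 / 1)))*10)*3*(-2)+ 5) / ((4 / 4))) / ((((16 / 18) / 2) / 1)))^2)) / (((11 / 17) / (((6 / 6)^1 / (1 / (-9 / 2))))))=805930892469 / 4576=176121261.47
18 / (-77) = -18 / 77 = -0.23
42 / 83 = 0.51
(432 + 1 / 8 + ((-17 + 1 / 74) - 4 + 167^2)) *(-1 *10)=-41884205 / 148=-283001.39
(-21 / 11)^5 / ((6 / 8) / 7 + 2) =-114354828 / 9502009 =-12.03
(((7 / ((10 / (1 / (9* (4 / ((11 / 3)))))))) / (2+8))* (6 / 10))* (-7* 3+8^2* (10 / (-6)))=-29491 / 54000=-0.55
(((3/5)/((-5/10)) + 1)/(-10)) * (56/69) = 28/1725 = 0.02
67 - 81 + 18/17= -220/17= -12.94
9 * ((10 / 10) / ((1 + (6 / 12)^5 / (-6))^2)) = 331776 / 36481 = 9.09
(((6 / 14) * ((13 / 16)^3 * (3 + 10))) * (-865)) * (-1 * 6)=222347385 / 14336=15509.72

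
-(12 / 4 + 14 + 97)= -114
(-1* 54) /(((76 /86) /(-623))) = 723303 /19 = 38068.58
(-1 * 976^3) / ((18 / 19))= -981364963.56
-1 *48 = -48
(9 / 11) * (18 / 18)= 0.82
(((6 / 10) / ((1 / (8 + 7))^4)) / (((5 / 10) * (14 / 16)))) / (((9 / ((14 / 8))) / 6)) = 81000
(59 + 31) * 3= 270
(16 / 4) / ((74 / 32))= 64 / 37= 1.73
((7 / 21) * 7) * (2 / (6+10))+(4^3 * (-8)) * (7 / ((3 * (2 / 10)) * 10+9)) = -28637 / 120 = -238.64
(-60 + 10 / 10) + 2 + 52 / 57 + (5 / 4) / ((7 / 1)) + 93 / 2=-15017 / 1596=-9.41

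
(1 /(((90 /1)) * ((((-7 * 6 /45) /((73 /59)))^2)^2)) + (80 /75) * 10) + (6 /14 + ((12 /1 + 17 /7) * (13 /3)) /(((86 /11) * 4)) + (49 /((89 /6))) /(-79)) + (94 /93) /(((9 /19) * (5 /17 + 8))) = 9431455806823183651867 /706777069911039713376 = 13.34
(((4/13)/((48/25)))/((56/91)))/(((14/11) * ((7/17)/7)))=4675/1344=3.48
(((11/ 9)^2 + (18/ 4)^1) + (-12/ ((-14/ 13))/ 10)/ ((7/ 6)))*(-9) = -275803/ 4410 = -62.54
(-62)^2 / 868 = 31 / 7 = 4.43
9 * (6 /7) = 54 /7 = 7.71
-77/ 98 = -11/ 14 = -0.79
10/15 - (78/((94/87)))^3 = -117185010725/311469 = -376233.30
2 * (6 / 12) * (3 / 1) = 3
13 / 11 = 1.18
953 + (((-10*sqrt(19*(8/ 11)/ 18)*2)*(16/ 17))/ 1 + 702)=1655 - 640*sqrt(209)/ 561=1638.51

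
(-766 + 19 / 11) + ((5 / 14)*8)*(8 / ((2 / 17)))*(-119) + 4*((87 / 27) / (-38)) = -44926955 / 1881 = -23884.61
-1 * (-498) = 498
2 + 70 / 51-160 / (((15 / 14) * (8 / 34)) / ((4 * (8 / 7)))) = -147796 / 51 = -2897.96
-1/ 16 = -0.06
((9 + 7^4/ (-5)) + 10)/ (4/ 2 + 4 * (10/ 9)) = -10377/ 145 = -71.57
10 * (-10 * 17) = -1700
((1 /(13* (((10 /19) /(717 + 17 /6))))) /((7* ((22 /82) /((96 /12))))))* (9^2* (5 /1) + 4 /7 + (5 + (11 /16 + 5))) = 22408057303 /120120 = 186547.26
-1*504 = -504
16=16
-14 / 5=-2.80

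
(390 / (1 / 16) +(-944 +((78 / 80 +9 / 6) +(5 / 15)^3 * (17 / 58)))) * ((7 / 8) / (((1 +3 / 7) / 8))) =8131480273 / 313200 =25962.58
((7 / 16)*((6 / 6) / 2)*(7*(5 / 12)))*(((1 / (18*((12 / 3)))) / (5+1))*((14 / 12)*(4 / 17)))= 1715 / 4230144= 0.00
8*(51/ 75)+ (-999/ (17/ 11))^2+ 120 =3019859329/ 7225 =417973.61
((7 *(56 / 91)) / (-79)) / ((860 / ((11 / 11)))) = -14 / 220805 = -0.00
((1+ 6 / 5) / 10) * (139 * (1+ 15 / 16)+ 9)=48983 / 800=61.23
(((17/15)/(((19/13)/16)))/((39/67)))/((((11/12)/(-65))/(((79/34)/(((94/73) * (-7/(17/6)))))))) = 683135752/618849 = 1103.88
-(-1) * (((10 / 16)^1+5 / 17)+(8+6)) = 14.92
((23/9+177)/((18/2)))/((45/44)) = 71104/3645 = 19.51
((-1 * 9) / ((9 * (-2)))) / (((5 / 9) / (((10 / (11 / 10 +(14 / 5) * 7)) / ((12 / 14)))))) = 35 / 69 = 0.51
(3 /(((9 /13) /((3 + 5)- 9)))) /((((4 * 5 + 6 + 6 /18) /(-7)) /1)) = 91 /79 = 1.15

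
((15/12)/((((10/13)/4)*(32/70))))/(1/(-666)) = -151515/16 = -9469.69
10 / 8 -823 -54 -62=-937.75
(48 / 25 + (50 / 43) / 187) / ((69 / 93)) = 12003758 / 4623575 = 2.60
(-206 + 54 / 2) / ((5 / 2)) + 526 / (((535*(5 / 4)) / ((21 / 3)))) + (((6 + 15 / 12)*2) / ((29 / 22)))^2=146873 / 2675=54.91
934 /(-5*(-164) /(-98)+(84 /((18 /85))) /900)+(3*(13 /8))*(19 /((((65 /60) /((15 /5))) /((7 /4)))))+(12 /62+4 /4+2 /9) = 77818061341 /234067608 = 332.46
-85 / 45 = -17 / 9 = -1.89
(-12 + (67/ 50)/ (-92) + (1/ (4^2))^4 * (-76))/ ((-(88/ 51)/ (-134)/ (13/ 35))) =-5028356852961/ 14508032000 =-346.59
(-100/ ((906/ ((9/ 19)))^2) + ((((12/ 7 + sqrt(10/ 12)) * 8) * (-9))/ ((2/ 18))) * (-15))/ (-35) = -192016523493/ 403326889 - 324 * sqrt(30)/ 7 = -729.60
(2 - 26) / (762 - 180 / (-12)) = -8 / 259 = -0.03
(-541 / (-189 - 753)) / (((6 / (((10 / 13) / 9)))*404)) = 2705 / 133579368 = 0.00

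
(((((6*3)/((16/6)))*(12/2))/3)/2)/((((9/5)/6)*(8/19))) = 855/16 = 53.44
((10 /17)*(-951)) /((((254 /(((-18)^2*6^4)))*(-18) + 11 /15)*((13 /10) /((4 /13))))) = -22184928000 /121048109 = -183.27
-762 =-762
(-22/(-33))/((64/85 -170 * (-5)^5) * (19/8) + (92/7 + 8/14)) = 0.00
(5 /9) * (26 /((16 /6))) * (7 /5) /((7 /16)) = 52 /3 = 17.33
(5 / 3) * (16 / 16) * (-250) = -1250 / 3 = -416.67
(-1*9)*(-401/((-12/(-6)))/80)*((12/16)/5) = 10827/3200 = 3.38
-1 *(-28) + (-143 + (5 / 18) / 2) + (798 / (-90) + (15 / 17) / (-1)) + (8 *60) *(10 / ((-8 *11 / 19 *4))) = -12915377 / 33660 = -383.70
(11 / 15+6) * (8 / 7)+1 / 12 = 1089 / 140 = 7.78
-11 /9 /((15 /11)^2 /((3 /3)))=-1331 /2025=-0.66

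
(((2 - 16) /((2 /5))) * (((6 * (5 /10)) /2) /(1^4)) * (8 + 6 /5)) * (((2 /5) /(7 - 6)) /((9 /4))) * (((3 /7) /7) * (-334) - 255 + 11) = 2384272 /105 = 22707.35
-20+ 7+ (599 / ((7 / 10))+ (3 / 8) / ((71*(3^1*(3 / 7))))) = 10051945 / 11928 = 842.72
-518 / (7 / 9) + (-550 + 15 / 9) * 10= -18448 / 3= -6149.33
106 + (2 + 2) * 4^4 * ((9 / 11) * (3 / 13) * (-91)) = -192370 / 11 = -17488.18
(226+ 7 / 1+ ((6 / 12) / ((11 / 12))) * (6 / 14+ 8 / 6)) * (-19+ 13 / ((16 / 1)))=-5242365 / 1232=-4255.17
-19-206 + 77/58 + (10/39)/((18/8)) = -4551203/20358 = -223.56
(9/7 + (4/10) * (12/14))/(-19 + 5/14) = -38/435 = -0.09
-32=-32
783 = 783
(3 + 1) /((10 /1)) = 2 /5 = 0.40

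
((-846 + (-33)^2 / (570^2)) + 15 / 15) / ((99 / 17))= -518574443 / 3573900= -145.10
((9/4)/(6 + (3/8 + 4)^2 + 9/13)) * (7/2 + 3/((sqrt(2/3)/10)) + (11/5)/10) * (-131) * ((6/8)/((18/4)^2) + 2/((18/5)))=-2179840 * sqrt(6)/21493 - 13515008/537325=-273.58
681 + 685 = 1366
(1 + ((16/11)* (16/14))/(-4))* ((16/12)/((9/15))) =100/77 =1.30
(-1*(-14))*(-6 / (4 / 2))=-42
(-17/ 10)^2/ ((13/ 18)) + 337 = 221651/ 650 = 341.00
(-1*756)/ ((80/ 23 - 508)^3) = 85169/ 14467697008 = 0.00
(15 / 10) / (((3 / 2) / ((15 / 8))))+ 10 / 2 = 6.88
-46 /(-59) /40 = 23 /1180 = 0.02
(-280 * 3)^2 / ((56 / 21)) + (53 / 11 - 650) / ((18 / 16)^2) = 235304392 / 891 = 264090.23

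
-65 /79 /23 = -65 /1817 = -0.04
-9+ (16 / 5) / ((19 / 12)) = -663 / 95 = -6.98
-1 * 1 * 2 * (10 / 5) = -4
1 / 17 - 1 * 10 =-169 / 17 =-9.94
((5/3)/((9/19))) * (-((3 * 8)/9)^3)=-48640/729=-66.72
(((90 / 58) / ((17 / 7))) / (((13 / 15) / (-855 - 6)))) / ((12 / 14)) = -740.56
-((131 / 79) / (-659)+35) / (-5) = 7.00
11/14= 0.79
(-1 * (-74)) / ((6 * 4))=37 / 12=3.08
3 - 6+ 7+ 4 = 8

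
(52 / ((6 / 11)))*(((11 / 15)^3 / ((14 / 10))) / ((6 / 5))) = 190333 / 8505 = 22.38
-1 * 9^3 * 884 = -644436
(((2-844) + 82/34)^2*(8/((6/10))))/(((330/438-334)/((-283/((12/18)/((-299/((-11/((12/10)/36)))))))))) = 2516755412185378/232006599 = 10847775.12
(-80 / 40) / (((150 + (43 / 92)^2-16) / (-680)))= 135424 / 13365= 10.13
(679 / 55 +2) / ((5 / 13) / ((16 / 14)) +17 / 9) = 738504 / 114565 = 6.45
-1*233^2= -54289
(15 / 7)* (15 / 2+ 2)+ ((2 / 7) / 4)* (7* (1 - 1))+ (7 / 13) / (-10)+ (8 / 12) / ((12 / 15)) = 57703 / 2730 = 21.14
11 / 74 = 0.15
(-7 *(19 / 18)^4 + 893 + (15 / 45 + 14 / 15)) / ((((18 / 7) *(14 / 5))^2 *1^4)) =17.08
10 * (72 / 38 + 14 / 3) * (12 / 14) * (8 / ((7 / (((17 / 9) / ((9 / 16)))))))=215.84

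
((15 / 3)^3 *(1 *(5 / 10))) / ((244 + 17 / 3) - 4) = 375 / 1474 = 0.25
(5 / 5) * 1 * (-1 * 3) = -3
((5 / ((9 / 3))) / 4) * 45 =75 / 4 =18.75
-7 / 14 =-0.50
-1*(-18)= 18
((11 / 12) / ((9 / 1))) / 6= 11 / 648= 0.02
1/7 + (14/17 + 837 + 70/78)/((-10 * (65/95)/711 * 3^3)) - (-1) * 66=-2861465297/904995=-3161.86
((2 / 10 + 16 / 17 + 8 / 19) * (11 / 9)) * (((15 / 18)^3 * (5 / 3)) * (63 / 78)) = 8094625 / 5441904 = 1.49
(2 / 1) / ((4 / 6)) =3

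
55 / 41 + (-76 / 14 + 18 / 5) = -699 / 1435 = -0.49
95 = 95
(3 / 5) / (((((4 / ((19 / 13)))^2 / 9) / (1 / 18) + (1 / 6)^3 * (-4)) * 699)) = 19494 / 339796715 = 0.00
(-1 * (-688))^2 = 473344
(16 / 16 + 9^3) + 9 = 739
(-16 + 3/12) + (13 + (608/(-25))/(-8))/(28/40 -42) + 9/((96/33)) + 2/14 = -852549/66080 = -12.90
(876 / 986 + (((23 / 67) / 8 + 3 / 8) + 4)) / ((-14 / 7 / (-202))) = 17702674 / 33031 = 535.94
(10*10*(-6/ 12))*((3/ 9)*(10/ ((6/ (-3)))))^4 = -31250/ 81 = -385.80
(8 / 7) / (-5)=-8 / 35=-0.23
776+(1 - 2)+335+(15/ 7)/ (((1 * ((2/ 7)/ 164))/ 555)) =683760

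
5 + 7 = 12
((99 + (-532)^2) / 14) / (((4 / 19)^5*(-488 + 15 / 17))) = -11917689812009 / 118716416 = -100387.88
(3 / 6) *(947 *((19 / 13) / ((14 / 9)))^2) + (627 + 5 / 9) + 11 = 629948299 / 596232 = 1056.55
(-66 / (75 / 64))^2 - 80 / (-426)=422289832 / 133125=3172.13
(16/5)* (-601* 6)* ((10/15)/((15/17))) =-653888/75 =-8718.51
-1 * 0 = 0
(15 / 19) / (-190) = -3 / 722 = -0.00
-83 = -83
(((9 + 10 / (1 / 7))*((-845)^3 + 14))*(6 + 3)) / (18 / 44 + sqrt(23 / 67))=-431140506121.41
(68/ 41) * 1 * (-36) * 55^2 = -7405200/ 41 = -180614.63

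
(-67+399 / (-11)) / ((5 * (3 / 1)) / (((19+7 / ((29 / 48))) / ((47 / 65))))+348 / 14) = -91694512 / 22385187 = -4.10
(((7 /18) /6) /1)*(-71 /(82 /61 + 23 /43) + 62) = 835555 /532332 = 1.57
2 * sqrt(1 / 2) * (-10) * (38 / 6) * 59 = -11210 * sqrt(2) / 3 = -5284.44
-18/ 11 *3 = -54/ 11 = -4.91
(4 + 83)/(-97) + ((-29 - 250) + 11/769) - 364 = -48029135/74593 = -643.88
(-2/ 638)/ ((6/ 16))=-0.01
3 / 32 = 0.09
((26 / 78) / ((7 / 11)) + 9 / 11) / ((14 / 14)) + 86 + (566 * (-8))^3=-21445255954736 / 231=-92836605864.66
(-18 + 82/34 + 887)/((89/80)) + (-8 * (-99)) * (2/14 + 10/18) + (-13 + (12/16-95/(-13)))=733295265/550732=1331.49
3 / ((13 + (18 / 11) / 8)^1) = 132 / 581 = 0.23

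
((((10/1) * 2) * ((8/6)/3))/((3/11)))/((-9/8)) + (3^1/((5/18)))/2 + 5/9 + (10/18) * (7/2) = -51203/2430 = -21.07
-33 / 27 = -11 / 9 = -1.22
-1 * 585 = -585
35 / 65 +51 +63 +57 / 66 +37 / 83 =2749997 / 23738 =115.85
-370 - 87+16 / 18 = -4105 / 9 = -456.11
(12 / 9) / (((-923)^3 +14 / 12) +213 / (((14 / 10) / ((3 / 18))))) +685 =5655681693111 / 8256469625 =685.00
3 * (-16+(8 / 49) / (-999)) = -783224 / 16317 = -48.00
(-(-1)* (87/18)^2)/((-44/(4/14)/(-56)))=841/99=8.49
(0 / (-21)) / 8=0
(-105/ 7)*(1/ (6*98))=-5/ 196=-0.03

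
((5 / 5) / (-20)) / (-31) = 1 / 620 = 0.00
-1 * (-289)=289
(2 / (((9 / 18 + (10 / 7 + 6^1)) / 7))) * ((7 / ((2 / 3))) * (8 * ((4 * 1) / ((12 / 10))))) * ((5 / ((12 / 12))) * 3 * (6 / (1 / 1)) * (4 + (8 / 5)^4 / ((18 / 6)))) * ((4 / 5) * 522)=531511658496 / 4625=114921439.67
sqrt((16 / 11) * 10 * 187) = 4 * sqrt(170) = 52.15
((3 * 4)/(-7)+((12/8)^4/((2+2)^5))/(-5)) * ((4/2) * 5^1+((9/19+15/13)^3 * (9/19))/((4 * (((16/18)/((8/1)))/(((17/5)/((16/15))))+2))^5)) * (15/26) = -768659784027586357366250263809351/77674799127253096439651900588032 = -9.90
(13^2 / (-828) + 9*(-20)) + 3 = -146725 / 828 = -177.20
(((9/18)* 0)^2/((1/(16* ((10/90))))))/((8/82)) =0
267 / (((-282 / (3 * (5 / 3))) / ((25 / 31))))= -11125 / 2914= -3.82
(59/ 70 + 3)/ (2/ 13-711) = -3497/ 646870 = -0.01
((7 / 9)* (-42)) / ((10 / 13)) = -637 / 15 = -42.47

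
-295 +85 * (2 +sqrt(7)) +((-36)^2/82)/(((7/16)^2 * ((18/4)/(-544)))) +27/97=-1969544434/194873 +85 * sqrt(7)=-9881.92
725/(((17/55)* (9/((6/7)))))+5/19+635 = 5824240/6783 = 858.65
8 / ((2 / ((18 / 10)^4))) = 26244 / 625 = 41.99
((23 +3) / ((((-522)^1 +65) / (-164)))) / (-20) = -1066 / 2285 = -0.47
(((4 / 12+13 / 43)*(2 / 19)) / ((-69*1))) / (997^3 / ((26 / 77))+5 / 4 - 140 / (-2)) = -0.00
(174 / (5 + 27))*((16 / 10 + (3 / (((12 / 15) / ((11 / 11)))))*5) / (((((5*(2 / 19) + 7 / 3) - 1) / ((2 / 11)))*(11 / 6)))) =550449 / 93280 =5.90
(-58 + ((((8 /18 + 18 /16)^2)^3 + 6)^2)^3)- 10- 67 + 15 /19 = 11725147953400328024096798802721024180152691851047763184452762645115369065811 /138906789094693574778466228336167917645156498690131321499302257229824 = 84410186.35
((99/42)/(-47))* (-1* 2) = 33/329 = 0.10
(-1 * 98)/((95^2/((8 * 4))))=-3136/9025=-0.35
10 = 10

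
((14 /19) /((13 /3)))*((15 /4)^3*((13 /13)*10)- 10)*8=703.76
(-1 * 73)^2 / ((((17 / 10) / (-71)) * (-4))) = 1891795 / 34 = 55641.03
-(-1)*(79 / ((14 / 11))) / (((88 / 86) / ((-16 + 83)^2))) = 15249133 / 56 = 272305.95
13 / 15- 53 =-782 / 15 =-52.13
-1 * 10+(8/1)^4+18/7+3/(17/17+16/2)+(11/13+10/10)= 1116775/273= 4090.75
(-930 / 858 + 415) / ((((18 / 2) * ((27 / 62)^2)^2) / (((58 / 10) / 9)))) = 824.08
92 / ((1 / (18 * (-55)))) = -91080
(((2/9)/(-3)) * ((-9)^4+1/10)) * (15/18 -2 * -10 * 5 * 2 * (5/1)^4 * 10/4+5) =-24604584277/162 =-151880149.86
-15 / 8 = -1.88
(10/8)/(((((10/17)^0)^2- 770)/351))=-1755/3076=-0.57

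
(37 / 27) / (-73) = -0.02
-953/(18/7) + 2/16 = -370.49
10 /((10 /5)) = 5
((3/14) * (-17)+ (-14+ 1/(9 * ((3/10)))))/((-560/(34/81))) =110993/8573040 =0.01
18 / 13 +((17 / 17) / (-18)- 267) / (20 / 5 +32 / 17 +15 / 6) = -53483 / 1755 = -30.47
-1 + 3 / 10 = -7 / 10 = -0.70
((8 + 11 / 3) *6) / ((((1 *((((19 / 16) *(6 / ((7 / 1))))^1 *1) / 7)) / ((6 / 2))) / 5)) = 137200 / 19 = 7221.05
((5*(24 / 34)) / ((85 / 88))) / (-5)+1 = 389 / 1445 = 0.27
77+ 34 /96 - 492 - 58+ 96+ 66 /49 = -882703 /2352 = -375.30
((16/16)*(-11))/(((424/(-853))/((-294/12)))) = -459767/848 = -542.18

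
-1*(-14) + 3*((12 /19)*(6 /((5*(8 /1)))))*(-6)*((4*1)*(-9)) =7162 /95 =75.39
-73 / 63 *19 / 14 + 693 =609839 / 882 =691.43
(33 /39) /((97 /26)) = 22 /97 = 0.23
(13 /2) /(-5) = -13 /10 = -1.30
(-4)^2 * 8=128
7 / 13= 0.54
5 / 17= 0.29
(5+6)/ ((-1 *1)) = -11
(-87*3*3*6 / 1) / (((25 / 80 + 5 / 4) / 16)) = -48107.52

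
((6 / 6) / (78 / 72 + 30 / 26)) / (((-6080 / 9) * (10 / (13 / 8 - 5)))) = 9477 / 42438400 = 0.00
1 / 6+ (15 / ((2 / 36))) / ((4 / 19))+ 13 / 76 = 292487 / 228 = 1282.84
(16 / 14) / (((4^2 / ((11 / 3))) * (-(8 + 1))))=-0.03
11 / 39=0.28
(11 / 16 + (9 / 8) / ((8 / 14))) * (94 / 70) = 3.57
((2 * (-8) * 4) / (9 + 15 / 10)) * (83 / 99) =-10624 / 2079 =-5.11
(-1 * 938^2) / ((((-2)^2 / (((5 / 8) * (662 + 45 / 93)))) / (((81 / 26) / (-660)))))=429901.29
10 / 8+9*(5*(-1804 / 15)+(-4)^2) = -21067 / 4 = -5266.75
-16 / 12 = -4 / 3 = -1.33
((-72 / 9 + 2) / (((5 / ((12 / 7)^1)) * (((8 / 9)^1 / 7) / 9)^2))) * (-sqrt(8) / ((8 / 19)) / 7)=1121931 * sqrt(2) / 160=9916.56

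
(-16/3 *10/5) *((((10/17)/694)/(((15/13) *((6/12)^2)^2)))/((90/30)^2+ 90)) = -6656/5256009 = -0.00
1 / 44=0.02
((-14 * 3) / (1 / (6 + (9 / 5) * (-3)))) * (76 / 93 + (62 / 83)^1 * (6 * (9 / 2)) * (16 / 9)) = -11889192 / 12865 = -924.15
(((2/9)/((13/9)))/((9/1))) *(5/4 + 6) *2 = 29/117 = 0.25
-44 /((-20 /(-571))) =-6281 /5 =-1256.20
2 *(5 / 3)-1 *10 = -20 / 3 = -6.67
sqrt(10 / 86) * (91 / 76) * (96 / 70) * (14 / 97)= 0.08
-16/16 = -1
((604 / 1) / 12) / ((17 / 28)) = 4228 / 51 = 82.90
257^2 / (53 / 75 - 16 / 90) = 14861025 / 119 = 124882.56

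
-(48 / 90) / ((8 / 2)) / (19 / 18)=-12 / 95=-0.13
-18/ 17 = -1.06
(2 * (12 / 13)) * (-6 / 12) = -12 / 13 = -0.92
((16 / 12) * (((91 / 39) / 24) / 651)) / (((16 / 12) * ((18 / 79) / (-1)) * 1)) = -79 / 120528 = -0.00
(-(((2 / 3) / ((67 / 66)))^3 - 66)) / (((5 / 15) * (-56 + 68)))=9882587 / 601526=16.43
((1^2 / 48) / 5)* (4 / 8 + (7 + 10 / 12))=5 / 144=0.03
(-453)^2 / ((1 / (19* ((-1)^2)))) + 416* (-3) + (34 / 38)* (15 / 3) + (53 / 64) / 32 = 151668372463 / 38912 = 3897727.50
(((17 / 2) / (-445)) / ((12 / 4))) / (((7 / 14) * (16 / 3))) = -17 / 7120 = -0.00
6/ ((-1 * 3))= -2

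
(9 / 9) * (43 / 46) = 43 / 46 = 0.93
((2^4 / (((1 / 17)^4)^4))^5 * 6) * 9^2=139043244356167732305040463798839198216103600795629338349801840023890476924336149094571281733509626866958336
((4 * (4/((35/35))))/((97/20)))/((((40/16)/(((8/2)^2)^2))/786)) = 25755648/97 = 265522.14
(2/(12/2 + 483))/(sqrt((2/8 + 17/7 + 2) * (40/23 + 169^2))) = 4 * sqrt(282767037)/6011873091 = 0.00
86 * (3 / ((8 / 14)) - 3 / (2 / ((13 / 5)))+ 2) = 2881 / 10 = 288.10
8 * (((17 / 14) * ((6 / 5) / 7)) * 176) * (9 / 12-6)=-53856 / 35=-1538.74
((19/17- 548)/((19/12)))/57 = -37188/6137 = -6.06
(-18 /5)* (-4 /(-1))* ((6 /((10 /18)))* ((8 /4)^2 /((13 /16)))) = -248832 /325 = -765.64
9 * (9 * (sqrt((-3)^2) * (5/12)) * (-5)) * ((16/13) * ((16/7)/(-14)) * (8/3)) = 172800/637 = 271.27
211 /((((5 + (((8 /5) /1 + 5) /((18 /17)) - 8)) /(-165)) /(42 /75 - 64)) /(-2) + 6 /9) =132519816 /418607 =316.57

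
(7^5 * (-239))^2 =16135268698129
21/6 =7/2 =3.50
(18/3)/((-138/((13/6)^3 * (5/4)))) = -10985/19872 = -0.55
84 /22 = 42 /11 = 3.82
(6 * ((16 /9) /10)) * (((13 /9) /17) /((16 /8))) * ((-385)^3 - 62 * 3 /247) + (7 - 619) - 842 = -112827054158 /43605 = -2587479.74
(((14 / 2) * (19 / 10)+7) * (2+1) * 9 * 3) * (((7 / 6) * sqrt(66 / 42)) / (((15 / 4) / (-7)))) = -4488.92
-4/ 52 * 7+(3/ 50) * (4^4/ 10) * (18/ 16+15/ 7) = 50971/ 11375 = 4.48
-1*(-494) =494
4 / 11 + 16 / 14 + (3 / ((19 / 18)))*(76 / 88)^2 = 6143 / 1694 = 3.63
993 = 993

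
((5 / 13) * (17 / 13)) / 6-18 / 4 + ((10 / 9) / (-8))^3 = -34842053 / 7884864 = -4.42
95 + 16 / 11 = 1061 / 11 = 96.45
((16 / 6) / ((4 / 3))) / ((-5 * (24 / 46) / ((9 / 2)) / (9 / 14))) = -621 / 280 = -2.22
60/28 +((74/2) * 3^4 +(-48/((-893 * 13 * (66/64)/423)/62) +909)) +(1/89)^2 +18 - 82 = 594959200644/150649499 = 3949.29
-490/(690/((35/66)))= -1715/4554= -0.38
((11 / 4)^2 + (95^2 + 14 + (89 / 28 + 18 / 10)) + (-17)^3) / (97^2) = 2317583 / 5269040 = 0.44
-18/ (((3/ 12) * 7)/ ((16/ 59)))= -1152/ 413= -2.79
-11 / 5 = -2.20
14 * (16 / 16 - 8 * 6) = -658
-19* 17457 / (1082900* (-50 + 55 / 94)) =15589101 / 2515035250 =0.01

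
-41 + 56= 15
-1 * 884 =-884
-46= -46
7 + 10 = 17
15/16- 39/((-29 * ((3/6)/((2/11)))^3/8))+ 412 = 255343081/617584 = 413.45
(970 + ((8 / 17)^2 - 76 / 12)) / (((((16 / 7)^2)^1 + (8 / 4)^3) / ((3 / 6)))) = 40948859 / 1123632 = 36.44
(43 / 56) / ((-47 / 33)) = -0.54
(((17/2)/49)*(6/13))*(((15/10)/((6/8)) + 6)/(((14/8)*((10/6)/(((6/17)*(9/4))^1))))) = 3888/22295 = 0.17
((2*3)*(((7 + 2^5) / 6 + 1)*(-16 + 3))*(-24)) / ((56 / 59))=103545 / 7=14792.14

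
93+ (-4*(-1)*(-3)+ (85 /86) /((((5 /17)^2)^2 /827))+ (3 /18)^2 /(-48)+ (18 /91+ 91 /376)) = 4342369626091517 /39724776000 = 109311.37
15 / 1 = 15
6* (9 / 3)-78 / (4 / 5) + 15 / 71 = -11259 / 142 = -79.29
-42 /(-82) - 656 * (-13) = 8528.51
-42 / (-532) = 3 / 38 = 0.08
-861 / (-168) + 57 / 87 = 1341 / 232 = 5.78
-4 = -4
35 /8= 4.38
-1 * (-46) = 46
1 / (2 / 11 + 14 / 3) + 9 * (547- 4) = 781953 / 160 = 4887.21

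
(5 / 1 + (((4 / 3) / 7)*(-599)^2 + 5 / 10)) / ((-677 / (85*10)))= -1220021575 / 14217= -85814.28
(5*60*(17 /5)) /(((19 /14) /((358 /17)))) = 300720 /19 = 15827.37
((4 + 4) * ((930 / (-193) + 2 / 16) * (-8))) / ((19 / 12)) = 695712 / 3667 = 189.72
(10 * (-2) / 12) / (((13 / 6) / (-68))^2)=-277440 / 169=-1641.66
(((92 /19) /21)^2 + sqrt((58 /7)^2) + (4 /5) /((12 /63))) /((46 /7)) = 433957 /227430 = 1.91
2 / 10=1 / 5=0.20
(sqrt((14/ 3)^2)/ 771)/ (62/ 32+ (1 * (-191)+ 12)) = -224/ 6552729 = -0.00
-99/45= -11/5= -2.20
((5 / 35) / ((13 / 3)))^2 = 0.00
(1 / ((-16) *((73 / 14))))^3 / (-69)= 343 / 13743192576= 0.00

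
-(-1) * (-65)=-65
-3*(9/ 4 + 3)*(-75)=4725/ 4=1181.25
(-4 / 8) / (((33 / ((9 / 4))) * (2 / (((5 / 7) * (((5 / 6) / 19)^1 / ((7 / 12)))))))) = -75 / 81928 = -0.00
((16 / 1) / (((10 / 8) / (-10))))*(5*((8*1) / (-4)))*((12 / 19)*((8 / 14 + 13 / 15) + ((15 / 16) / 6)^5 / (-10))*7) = 10133372839 / 1245184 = 8138.05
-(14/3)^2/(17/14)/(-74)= 1372/5661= 0.24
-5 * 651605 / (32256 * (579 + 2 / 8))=-3258025 / 18684288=-0.17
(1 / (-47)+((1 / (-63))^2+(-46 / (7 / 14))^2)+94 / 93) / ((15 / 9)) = 48951621944 / 9638055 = 5078.99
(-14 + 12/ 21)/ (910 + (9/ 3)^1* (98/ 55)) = -2585/ 176204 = -0.01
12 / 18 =2 / 3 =0.67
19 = 19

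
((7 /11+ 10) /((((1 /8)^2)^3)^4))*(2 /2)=552516878495748490002432 /11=50228807135977135454766.55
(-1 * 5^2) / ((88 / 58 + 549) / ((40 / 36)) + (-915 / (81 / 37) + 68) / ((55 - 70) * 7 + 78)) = -0.05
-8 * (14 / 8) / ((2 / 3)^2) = -63 / 2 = -31.50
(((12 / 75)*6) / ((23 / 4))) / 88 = 12 / 6325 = 0.00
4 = 4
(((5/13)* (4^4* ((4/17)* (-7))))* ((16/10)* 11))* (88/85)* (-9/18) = 27754496/18785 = 1477.48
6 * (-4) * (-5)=120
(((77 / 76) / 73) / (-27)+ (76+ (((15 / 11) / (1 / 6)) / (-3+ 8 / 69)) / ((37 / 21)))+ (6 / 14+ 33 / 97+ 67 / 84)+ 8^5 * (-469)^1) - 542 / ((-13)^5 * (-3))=-23503085126707669217633345 / 1529340685499785158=-15368116.04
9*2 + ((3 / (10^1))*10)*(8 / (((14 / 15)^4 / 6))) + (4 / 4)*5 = 510848 / 2401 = 212.76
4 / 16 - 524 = -2095 / 4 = -523.75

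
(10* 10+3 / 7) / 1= 703 / 7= 100.43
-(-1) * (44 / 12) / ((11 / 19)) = 19 / 3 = 6.33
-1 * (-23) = 23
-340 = -340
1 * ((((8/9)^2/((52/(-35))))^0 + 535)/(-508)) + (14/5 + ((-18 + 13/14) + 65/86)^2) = 267.94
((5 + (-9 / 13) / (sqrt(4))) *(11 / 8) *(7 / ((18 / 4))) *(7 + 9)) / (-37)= -18634 / 4329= -4.30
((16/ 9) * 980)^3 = 3855122432000/ 729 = 5288233788.75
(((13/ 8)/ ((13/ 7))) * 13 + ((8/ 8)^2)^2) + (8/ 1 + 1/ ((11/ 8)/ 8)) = 2305/ 88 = 26.19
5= 5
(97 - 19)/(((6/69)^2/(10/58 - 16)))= -9469629/58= -163269.47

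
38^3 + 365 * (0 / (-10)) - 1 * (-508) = 55380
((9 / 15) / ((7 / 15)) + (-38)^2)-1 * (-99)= 10810 / 7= 1544.29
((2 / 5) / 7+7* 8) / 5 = 11.21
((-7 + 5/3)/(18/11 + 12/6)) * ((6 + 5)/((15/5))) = -242/45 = -5.38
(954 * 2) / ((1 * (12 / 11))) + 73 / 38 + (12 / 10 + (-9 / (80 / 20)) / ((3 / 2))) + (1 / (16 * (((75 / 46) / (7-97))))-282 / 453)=20043391 / 11476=1746.55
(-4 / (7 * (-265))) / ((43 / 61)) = 244 / 79765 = 0.00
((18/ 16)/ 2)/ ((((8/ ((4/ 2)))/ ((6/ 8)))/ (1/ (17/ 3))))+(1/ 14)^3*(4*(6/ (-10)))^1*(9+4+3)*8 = -696669/ 7463680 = -0.09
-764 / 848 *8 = -382 / 53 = -7.21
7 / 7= 1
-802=-802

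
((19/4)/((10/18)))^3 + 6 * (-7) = 4664211/8000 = 583.03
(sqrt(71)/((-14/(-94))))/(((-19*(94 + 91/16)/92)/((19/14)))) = -3.73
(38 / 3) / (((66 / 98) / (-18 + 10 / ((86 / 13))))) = -310.11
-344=-344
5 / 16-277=-4427 / 16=-276.69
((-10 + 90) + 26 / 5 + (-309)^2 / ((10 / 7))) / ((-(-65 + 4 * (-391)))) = 223073 / 5430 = 41.08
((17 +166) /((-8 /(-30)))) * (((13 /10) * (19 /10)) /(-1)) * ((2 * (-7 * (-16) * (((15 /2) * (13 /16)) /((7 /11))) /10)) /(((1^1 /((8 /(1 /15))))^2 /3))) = -15706895490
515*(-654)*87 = -29302470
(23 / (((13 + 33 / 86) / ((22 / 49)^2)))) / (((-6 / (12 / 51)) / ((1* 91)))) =-24891152 / 20134443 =-1.24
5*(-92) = -460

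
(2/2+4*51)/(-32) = -6.41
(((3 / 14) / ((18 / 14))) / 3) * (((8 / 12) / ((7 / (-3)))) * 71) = -71 / 63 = -1.13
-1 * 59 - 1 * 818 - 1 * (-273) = -604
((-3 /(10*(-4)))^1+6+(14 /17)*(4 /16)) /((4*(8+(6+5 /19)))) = 81149 /737120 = 0.11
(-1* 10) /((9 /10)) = -100 /9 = -11.11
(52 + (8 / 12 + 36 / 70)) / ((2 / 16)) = 44672 / 105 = 425.45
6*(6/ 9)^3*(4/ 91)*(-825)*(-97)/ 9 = 1707200/ 2457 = 694.83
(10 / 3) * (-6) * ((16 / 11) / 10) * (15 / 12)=-40 / 11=-3.64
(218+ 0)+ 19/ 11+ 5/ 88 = 19341/ 88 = 219.78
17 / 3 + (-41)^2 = 5060 / 3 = 1686.67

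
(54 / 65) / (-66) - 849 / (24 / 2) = -202381 / 2860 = -70.76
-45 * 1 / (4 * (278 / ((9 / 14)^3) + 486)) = -32805 / 4468504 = -0.01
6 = 6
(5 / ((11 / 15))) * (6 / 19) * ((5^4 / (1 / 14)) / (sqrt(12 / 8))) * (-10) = -13125000 * sqrt(6) / 209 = -153825.61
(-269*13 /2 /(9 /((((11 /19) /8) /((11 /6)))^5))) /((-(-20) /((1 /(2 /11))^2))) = -11424699 /405684060160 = -0.00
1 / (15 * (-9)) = -1 / 135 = -0.01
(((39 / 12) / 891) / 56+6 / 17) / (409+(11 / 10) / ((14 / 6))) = 5988625 / 6946535376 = 0.00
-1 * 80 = -80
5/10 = 1/2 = 0.50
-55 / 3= -18.33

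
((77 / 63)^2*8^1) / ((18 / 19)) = 9196 / 729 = 12.61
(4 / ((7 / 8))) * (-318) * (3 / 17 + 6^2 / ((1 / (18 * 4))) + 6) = -449463744 / 119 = -3777006.25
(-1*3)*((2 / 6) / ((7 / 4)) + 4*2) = -172 / 7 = -24.57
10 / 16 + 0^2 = 0.62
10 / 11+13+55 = 758 / 11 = 68.91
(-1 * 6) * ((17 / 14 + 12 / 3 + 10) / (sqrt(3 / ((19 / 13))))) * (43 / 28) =-9159 * sqrt(741) / 2548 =-97.85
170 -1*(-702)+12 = 884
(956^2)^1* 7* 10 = 63975520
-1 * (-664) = 664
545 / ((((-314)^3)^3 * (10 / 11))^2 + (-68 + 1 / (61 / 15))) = 0.00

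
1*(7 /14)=1 /2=0.50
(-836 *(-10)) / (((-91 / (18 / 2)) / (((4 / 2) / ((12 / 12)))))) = -150480 / 91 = -1653.63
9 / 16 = 0.56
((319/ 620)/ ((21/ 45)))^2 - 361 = -271070215/ 753424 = -359.78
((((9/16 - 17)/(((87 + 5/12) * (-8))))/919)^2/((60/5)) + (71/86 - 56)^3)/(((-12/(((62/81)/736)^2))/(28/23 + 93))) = 105862686118414224014846420177137/74220191580627214253086356799488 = 1.43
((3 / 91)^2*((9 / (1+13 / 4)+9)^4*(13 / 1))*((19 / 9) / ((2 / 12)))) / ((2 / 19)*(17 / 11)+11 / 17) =29544930954 / 8750053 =3376.54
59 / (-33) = -59 / 33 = -1.79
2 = 2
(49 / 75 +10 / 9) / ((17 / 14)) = 5558 / 3825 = 1.45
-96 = -96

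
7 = 7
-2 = -2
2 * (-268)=-536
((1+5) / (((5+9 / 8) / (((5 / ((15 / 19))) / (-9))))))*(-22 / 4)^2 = -9196 / 441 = -20.85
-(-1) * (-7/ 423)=-7/ 423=-0.02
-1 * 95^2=-9025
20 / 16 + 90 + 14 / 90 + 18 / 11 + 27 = 237683 / 1980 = 120.04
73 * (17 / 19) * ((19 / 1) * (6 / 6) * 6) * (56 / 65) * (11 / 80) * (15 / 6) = 286671 / 130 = 2205.16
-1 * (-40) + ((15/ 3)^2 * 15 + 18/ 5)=418.60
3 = 3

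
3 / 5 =0.60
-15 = -15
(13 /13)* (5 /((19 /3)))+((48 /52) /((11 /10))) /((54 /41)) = 34885 /24453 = 1.43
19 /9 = 2.11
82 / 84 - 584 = -24487 / 42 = -583.02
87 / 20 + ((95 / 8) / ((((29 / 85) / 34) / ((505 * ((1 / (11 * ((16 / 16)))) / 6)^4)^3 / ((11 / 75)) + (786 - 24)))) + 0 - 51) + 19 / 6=13100689166236993569161229011111 / 14528696463906193477877760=901711.26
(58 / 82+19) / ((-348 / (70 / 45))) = -2828 / 32103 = -0.09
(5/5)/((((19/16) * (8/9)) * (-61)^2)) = 18/70699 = 0.00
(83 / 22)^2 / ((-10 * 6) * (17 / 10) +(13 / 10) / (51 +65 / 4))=-9265705 / 66387376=-0.14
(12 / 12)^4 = 1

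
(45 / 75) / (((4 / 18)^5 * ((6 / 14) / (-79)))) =-32654097 / 160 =-204088.11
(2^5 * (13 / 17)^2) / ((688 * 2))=0.01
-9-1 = -10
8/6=4/3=1.33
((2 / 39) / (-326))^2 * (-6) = -2 / 13470483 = -0.00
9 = 9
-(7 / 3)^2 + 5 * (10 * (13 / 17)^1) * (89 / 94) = 30.76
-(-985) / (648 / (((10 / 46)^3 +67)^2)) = 163691466204265 / 23981814018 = 6825.65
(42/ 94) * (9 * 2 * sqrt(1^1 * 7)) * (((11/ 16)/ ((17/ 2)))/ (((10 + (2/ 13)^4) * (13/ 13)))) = 5398029 * sqrt(7)/ 82987336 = 0.17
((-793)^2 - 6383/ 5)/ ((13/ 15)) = 724122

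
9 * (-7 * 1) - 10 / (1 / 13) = -193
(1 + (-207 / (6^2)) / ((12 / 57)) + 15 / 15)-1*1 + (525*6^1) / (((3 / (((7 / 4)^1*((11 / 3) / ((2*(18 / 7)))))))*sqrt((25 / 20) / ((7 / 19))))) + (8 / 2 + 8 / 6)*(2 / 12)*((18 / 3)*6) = 91 / 16 + 18865*sqrt(665) / 684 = 716.92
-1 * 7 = -7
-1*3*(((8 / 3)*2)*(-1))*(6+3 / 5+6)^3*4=16003008 / 125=128024.06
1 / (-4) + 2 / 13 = -5 / 52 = -0.10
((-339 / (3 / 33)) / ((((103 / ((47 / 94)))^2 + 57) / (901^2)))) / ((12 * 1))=-91733513 / 15452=-5936.68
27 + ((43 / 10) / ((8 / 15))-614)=-9263 / 16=-578.94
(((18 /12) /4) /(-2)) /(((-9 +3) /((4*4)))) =1 /2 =0.50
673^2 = 452929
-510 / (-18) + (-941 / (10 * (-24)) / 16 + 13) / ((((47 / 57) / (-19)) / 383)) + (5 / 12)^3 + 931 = -115932.12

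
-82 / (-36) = 41 / 18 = 2.28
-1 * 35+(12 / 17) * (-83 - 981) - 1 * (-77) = -12054 / 17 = -709.06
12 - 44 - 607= -639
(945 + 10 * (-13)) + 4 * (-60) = 575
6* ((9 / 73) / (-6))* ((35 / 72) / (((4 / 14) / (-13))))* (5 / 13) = 1225 / 1168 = 1.05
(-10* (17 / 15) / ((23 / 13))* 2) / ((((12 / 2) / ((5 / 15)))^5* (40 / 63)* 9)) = -1547 / 1303801920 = -0.00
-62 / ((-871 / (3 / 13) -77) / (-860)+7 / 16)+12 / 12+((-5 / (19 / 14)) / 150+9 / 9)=-153792847 / 14458335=-10.64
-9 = -9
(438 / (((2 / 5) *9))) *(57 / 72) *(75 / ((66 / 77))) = 1213625 / 144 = 8427.95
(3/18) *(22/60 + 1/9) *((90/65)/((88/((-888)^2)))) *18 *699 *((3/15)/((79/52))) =35551900512/21725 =1636451.12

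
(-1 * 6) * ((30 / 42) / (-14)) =15 / 49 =0.31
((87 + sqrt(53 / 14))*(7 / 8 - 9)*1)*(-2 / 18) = 65*sqrt(742) / 1008 + 1885 / 24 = 80.30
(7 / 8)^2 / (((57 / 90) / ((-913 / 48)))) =-223685 / 9728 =-22.99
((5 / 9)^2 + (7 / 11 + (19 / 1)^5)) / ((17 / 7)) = 15443435357 / 15147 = 1019570.57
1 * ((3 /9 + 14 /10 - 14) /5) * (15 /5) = -184 /25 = -7.36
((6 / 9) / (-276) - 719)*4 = -2876.01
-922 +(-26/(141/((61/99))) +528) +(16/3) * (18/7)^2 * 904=21535951240/683991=31485.72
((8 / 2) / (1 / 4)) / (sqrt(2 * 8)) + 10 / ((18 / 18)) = 14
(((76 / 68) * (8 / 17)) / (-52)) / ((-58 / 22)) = 418 / 108953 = 0.00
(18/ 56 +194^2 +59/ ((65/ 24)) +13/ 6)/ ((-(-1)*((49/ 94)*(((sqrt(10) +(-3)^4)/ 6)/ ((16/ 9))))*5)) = 1391670602352/ 730272725 - 154630066928*sqrt(10)/ 6572454525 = 1831.29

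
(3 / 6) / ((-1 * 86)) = -1 / 172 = -0.01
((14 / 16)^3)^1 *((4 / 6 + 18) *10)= 12005 / 96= 125.05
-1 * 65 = -65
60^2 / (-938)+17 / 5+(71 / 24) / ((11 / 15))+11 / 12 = 2793787 / 619080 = 4.51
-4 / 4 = -1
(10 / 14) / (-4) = -5 / 28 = -0.18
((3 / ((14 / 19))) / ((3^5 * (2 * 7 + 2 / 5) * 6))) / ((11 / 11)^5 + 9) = 0.00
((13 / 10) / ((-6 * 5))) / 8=-13 / 2400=-0.01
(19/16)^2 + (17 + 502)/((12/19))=210729/256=823.16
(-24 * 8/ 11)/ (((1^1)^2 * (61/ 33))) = -576/ 61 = -9.44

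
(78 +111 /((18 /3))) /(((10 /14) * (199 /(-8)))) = -5404 /995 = -5.43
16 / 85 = 0.19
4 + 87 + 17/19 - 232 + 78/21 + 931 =794.61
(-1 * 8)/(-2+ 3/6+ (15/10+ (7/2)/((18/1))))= -288/7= -41.14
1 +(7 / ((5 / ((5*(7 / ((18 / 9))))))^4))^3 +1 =4747561518135 / 4096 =1159072636.26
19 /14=1.36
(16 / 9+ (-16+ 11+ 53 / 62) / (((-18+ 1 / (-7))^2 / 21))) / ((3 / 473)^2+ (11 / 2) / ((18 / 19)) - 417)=-6094329187078 / 1655926719639937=-0.00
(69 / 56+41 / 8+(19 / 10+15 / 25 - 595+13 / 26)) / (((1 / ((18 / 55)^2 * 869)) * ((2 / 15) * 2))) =-204410.65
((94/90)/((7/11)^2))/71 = 5687/156555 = 0.04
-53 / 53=-1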